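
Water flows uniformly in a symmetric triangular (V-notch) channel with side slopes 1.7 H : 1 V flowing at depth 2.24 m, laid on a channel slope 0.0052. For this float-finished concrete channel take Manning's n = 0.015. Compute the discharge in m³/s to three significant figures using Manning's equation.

A = z·y² = 1.7×2.24² = 8.530 m²
P = 2y√(1+z²) = 2×2.24×√(1+1.7²) = 8.836 m
R = A/P = 8.530/8.836 = 0.9654 m
Q = (1/n)·A·R^(2/3)·S^(1/2) = (1/0.015) × 8.530 × 0.9654^(2/3) × 0.0052^(1/2) = 40.05 m³/s

40.1 m³/s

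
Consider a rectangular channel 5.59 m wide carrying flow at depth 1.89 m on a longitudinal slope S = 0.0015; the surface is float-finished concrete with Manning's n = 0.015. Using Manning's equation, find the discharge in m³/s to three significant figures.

A = b·y = 5.59 × 1.89 = 10.57 m²
P = b + 2y = 5.59 + 2×1.89 = 9.370 m
R = A/P = 10.57/9.370 = 1.128 m
Q = (1/n)·A·R^(2/3)·S^(1/2) = (1/0.015) × 10.57 × 1.128^(2/3) × 0.0015^(1/2) = 29.55 m³/s

29.6 m³/s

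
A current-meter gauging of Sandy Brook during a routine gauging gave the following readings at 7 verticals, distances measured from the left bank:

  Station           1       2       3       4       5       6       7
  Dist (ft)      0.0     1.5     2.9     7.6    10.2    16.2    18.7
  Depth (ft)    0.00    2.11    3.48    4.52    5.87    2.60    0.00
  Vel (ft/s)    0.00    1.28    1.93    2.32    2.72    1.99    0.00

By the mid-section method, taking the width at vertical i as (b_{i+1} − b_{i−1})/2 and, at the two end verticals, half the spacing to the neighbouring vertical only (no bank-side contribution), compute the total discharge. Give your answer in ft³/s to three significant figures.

153 ft³/s

w_2 = (2.9 − 0.0)/2 = 1.45 ft; q_2 = 1.28 × 2.11 × 1.45 = 3.916 ft³/s
w_3 = (7.6 − 1.5)/2 = 3.05 ft; q_3 = 1.93 × 3.48 × 3.05 = 20.49 ft³/s
w_4 = (10.2 − 2.9)/2 = 3.65 ft; q_4 = 2.32 × 4.52 × 3.65 = 38.28 ft³/s
w_5 = (16.2 − 7.6)/2 = 4.3 ft; q_5 = 2.72 × 5.87 × 4.3 = 68.66 ft³/s
w_6 = (18.7 − 10.2)/2 = 4.25 ft; q_6 = 1.99 × 2.60 × 4.25 = 21.99 ft³/s
Stations 1, 7 contribute zero (depth or velocity is 0).
Q = Σ qᵢ = 153.3 ft³/s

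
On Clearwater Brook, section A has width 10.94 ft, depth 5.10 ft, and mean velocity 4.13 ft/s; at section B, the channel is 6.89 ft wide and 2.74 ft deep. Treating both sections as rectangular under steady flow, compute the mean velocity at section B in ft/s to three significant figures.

12.2 ft/s

Q = A₁V₁ = (10.94×5.10) × 4.13 = 230.4 ft³/s
A₂ = 6.89 × 2.74 = 18.88 ft²
V₂ = Q/A₂ = 230.4/18.88 = 12.21 ft/s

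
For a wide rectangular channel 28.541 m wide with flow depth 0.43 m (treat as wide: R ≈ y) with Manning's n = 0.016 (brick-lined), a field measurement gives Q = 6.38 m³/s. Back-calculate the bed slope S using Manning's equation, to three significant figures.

0.000213

A = b·y = 28.541 × 0.43 = 12.27 m²
Wide channel: R ≈ y = 0.43 m
S = (Q·n / (1·A·R^(2/3)))² = (6.38×0.016 / (1×12.27×0.5697))² = 0.0002132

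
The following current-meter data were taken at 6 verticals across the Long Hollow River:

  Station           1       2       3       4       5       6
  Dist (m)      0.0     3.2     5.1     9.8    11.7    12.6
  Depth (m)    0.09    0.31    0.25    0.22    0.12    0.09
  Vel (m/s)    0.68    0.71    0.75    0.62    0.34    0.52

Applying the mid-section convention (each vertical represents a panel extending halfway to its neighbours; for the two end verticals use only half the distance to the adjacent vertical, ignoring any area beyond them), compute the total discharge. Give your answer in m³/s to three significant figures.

w_1 = (3.2 − 0.0)/2 = 1.6 m; q_1 = 0.68 × 0.09 × 1.6 = 0.09792 m³/s
w_2 = (5.1 − 0.0)/2 = 2.55 m; q_2 = 0.71 × 0.31 × 2.55 = 0.5613 m³/s
w_3 = (9.8 − 3.2)/2 = 3.3 m; q_3 = 0.75 × 0.25 × 3.3 = 0.6188 m³/s
w_4 = (11.7 − 5.1)/2 = 3.3 m; q_4 = 0.62 × 0.22 × 3.3 = 0.4501 m³/s
w_5 = (12.6 − 9.8)/2 = 1.4 m; q_5 = 0.34 × 0.12 × 1.4 = 0.05712 m³/s
w_6 = (12.6 − 11.7)/2 = 0.45 m; q_6 = 0.52 × 0.09 × 0.45 = 0.02106 m³/s
Q = Σ qᵢ = 1.806 m³/s

1.81 m³/s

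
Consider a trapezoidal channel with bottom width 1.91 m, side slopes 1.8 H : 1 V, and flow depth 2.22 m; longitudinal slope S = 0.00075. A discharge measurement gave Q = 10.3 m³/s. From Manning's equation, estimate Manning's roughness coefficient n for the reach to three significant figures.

A = (b + z·y)·y = (1.91 + 1.8×2.22)×2.22 = 13.11 m²
P = b + 2y√(1+z²) = 1.91 + 2×2.22×√(1+1.8²) = 11.05 m
R = A/P = 13.11/11.05 = 1.186 m
n = (1/Q)·A·R^(2/3)·S^(1/2) = (1/10.3) × 13.11 × 1.121 × 0.02739 = 0.03907

0.0391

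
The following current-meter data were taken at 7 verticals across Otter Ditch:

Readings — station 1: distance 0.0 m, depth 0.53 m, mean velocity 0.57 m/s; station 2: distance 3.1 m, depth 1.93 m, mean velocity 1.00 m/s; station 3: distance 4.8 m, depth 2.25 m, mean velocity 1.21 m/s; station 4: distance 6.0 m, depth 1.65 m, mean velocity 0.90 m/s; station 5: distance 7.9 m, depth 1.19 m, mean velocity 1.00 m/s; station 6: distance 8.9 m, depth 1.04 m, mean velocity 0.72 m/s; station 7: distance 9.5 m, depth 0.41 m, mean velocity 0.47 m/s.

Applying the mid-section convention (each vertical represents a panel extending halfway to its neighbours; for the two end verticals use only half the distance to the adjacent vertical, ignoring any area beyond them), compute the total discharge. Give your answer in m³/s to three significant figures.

13.7 m³/s

w_1 = (3.1 − 0.0)/2 = 1.55 m; q_1 = 0.57 × 0.53 × 1.55 = 0.4683 m³/s
w_2 = (4.8 − 0.0)/2 = 2.4 m; q_2 = 1.00 × 1.93 × 2.4 = 4.632 m³/s
w_3 = (6.0 − 3.1)/2 = 1.45 m; q_3 = 1.21 × 2.25 × 1.45 = 3.948 m³/s
w_4 = (7.9 − 4.8)/2 = 1.55 m; q_4 = 0.90 × 1.65 × 1.55 = 2.302 m³/s
w_5 = (8.9 − 6.0)/2 = 1.45 m; q_5 = 1.00 × 1.19 × 1.45 = 1.726 m³/s
w_6 = (9.5 − 7.9)/2 = 0.8 m; q_6 = 0.72 × 1.04 × 0.8 = 0.5990 m³/s
w_7 = (9.5 − 8.9)/2 = 0.3 m; q_7 = 0.47 × 0.41 × 0.3 = 0.05781 m³/s
Q = Σ qᵢ = 13.73 m³/s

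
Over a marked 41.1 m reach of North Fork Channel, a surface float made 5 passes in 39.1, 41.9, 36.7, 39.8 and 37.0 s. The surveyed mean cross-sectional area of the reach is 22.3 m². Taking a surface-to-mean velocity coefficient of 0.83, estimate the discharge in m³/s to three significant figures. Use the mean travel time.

19.6 m³/s

t̄ = (39.1 + 41.9 + 36.7 + 39.8 + 37.0) / 5 = 38.9 s
v_surface = L / t̄ = 41.1 / 38.9 = 1.057 m/s
v_mean = 0.83 × 1.057 = 0.8769 m/s
Q = A × v_mean = 22.3 × 0.8769 = 19.56 m³/s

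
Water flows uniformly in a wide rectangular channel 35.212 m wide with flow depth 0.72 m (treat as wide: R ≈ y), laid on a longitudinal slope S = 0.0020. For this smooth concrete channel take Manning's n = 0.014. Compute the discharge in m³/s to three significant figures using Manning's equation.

A = b·y = 35.212 × 0.72 = 25.35 m²
Wide channel: R ≈ y = 0.72 m
Q = (1/n)·A·R^(2/3)·S^(1/2) = (1/0.014) × 25.35 × 0.7200^(2/3) × 0.0020^(1/2) = 65.06 m³/s

65.1 m³/s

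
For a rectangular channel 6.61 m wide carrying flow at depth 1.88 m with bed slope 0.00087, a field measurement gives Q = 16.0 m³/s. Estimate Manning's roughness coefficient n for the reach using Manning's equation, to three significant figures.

A = b·y = 6.61 × 1.88 = 12.43 m²
P = b + 2y = 6.61 + 2×1.88 = 10.37 m
R = A/P = 12.43/10.37 = 1.198 m
n = (1/Q)·A·R^(2/3)·S^(1/2) = (1/16.0) × 12.43 × 1.128 × 0.02950 = 0.02585

0.0258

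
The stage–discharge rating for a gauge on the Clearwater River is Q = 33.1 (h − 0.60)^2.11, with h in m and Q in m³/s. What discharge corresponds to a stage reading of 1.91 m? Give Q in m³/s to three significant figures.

58.5 m³/s

Q = 33.1 × (1.91 − 0.60)^2.11 = 33.1 × 1.31^2.11 = 58.52 m³/s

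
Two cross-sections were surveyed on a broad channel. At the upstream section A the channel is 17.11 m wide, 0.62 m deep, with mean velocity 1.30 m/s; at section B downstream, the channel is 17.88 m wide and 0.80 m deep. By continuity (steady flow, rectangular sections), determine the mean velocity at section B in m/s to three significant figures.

0.964 m/s

Q = A₁V₁ = (17.11×0.62) × 1.30 = 13.79 m³/s
A₂ = 17.88 × 0.80 = 14.30 m²
V₂ = Q/A₂ = 13.79/14.30 = 0.9641 m/s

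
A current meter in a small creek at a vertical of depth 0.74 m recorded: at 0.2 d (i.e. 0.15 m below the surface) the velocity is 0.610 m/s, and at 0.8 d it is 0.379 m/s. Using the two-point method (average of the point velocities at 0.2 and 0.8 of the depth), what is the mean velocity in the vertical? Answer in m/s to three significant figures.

0.495 m/s

v̄ = (0.610 + 0.379) / 2 = 0.4945 m/s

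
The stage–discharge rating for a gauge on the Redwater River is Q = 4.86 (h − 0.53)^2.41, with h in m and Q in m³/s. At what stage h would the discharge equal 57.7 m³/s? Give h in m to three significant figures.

h − h₀ = (Q/C)^(1/b) = (57.7/4.86)^(1/2.41) = 2.792 m
h = 0.53 + 2.792 = 3.322 m

3.32 m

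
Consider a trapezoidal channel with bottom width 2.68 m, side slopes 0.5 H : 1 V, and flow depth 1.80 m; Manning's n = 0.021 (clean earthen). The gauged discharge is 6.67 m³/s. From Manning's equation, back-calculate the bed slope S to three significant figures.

0.000498

A = (b + z·y)·y = (2.68 + 0.5×1.80)×1.80 = 6.444 m²
P = b + 2y√(1+z²) = 2.68 + 2×1.80×√(1+0.5²) = 6.705 m
R = A/P = 6.444/6.705 = 0.9611 m
S = (Q·n / (1·A·R^(2/3)))² = (6.67×0.021 / (1×6.444×0.9739))² = 0.0004982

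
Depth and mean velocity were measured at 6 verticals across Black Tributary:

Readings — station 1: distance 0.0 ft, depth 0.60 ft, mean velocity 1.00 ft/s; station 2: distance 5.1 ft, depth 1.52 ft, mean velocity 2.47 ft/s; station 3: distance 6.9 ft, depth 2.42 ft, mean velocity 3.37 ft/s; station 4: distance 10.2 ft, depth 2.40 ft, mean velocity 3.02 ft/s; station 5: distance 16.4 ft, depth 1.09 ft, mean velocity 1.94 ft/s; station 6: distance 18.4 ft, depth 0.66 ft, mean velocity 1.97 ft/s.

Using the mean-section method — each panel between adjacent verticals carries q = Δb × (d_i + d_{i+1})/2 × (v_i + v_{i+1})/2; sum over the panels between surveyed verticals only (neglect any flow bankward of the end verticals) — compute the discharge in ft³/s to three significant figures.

75.4 ft³/s

Panel 1-2: Δb = 5.1 ft, d̄ = (0.60+1.52)/2 = 1.06, v̄ = (1.00+2.47)/2 = 1.735 → q = 5.1×1.06×1.735 = 9.379 ft³/s
Panel 2-3: Δb = 1.8 ft, d̄ = (1.52+2.42)/2 = 1.97, v̄ = (2.47+3.37)/2 = 2.92 → q = 1.8×1.97×2.92 = 10.35 ft³/s
Panel 3-4: Δb = 3.3 ft, d̄ = (2.42+2.40)/2 = 2.41, v̄ = (3.37+3.02)/2 = 3.195 → q = 3.3×2.41×3.195 = 25.41 ft³/s
Panel 4-5: Δb = 6.2 ft, d̄ = (2.40+1.09)/2 = 1.745, v̄ = (3.02+1.94)/2 = 2.48 → q = 6.2×1.745×2.48 = 26.83 ft³/s
Panel 5-6: Δb = 2 ft, d̄ = (1.09+0.66)/2 = 0.875, v̄ = (1.94+1.97)/2 = 1.955 → q = 2×0.875×1.955 = 3.421 ft³/s
Q = Σ q = 75.40 ft³/s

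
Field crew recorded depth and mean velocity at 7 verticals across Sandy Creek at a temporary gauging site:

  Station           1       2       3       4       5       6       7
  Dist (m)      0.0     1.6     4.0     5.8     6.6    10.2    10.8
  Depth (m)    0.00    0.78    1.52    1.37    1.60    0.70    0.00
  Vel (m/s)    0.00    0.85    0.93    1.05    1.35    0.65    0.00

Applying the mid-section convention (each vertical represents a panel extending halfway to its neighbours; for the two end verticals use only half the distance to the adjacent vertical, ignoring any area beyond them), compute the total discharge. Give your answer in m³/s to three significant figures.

w_2 = (4.0 − 0.0)/2 = 2 m; q_2 = 0.85 × 0.78 × 2 = 1.326 m³/s
w_3 = (5.8 − 1.6)/2 = 2.1 m; q_3 = 0.93 × 1.52 × 2.1 = 2.969 m³/s
w_4 = (6.6 − 4.0)/2 = 1.3 m; q_4 = 1.05 × 1.37 × 1.3 = 1.870 m³/s
w_5 = (10.2 − 5.8)/2 = 2.2 m; q_5 = 1.35 × 1.60 × 2.2 = 4.752 m³/s
w_6 = (10.8 − 6.6)/2 = 2.1 m; q_6 = 0.65 × 0.70 × 2.1 = 0.9555 m³/s
Stations 1, 7 contribute zero (depth or velocity is 0).
Q = Σ qᵢ = 11.87 m³/s

11.9 m³/s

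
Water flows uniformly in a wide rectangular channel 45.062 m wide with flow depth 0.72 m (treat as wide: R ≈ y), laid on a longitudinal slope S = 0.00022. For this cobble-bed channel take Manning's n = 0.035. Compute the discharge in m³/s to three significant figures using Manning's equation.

11.0 m³/s

A = b·y = 45.062 × 0.72 = 32.44 m²
Wide channel: R ≈ y = 0.72 m
Q = (1/n)·A·R^(2/3)·S^(1/2) = (1/0.035) × 32.44 × 0.7200^(2/3) × 0.00022^(1/2) = 11.05 m³/s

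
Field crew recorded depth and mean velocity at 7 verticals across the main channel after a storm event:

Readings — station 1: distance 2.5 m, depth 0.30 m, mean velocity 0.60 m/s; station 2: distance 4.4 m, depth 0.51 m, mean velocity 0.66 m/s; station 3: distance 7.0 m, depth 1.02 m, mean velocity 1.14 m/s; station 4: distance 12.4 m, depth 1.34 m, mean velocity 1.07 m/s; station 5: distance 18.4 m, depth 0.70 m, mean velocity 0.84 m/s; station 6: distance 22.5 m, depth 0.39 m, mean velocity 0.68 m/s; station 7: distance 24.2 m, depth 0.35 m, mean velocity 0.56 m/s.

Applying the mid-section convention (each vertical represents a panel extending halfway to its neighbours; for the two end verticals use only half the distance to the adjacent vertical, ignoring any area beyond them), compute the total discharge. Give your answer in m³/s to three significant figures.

w_1 = (4.4 − 2.5)/2 = 0.95 m; q_1 = 0.60 × 0.30 × 0.95 = 0.1710 m³/s
w_2 = (7.0 − 2.5)/2 = 2.25 m; q_2 = 0.66 × 0.51 × 2.25 = 0.7574 m³/s
w_3 = (12.4 − 4.4)/2 = 4 m; q_3 = 1.14 × 1.02 × 4 = 4.651 m³/s
w_4 = (18.4 − 7.0)/2 = 5.7 m; q_4 = 1.07 × 1.34 × 5.7 = 8.173 m³/s
w_5 = (22.5 − 12.4)/2 = 5.05 m; q_5 = 0.84 × 0.70 × 5.05 = 2.969 m³/s
w_6 = (24.2 − 18.4)/2 = 2.9 m; q_6 = 0.68 × 0.39 × 2.9 = 0.7691 m³/s
w_7 = (24.2 − 22.5)/2 = 0.85 m; q_7 = 0.56 × 0.35 × 0.85 = 0.1666 m³/s
Q = Σ qᵢ = 17.66 m³/s

17.7 m³/s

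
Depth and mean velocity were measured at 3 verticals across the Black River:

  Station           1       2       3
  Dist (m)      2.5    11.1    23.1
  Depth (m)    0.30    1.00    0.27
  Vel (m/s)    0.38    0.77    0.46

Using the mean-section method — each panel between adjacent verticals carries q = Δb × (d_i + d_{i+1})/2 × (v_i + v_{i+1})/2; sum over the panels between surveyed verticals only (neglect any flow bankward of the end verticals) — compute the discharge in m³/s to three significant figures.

7.90 m³/s

Panel 1-2: Δb = 8.6 m, d̄ = (0.30+1.00)/2 = 0.65, v̄ = (0.38+0.77)/2 = 0.575 → q = 8.6×0.65×0.575 = 3.214 m³/s
Panel 2-3: Δb = 12 m, d̄ = (1.00+0.27)/2 = 0.635, v̄ = (0.77+0.46)/2 = 0.615 → q = 12×0.635×0.615 = 4.686 m³/s
Q = Σ q = 7.901 m³/s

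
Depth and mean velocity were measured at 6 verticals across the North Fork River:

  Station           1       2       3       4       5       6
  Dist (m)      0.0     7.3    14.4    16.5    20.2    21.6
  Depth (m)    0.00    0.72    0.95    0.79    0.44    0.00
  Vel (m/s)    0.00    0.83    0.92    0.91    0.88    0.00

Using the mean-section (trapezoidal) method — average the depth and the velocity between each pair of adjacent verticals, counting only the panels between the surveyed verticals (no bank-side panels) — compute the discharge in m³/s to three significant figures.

Panel 1-2: Δb = 7.3 m, d̄ = (0.00+0.72)/2 = 0.36, v̄ = (0.00+0.83)/2 = 0.415 → q = 7.3×0.36×0.415 = 1.091 m³/s
Panel 2-3: Δb = 7.1 m, d̄ = (0.72+0.95)/2 = 0.835, v̄ = (0.83+0.92)/2 = 0.875 → q = 7.1×0.835×0.875 = 5.187 m³/s
Panel 3-4: Δb = 2.1 m, d̄ = (0.95+0.79)/2 = 0.87, v̄ = (0.92+0.91)/2 = 0.915 → q = 2.1×0.87×0.915 = 1.672 m³/s
Panel 4-5: Δb = 3.7 m, d̄ = (0.79+0.44)/2 = 0.615, v̄ = (0.91+0.88)/2 = 0.895 → q = 3.7×0.615×0.895 = 2.037 m³/s
Panel 5-6: Δb = 1.4 m, d̄ = (0.44+0.00)/2 = 0.22, v̄ = (0.88+0.00)/2 = 0.44 → q = 1.4×0.22×0.44 = 0.1355 m³/s
Q = Σ q = 10.12 m³/s

10.1 m³/s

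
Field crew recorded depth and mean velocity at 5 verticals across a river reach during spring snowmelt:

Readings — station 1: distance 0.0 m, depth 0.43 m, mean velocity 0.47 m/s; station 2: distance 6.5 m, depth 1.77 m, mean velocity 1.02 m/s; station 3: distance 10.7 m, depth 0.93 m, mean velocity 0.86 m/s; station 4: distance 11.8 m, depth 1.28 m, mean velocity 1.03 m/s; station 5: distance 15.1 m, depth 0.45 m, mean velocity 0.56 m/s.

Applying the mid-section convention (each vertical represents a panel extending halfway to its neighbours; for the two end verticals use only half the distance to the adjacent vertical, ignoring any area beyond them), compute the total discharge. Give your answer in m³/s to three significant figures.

w_1 = (6.5 − 0.0)/2 = 3.25 m; q_1 = 0.47 × 0.43 × 3.25 = 0.6568 m³/s
w_2 = (10.7 − 0.0)/2 = 5.35 m; q_2 = 1.02 × 1.77 × 5.35 = 9.659 m³/s
w_3 = (11.8 − 6.5)/2 = 2.65 m; q_3 = 0.86 × 0.93 × 2.65 = 2.119 m³/s
w_4 = (15.1 − 10.7)/2 = 2.2 m; q_4 = 1.03 × 1.28 × 2.2 = 2.900 m³/s
w_5 = (15.1 − 11.8)/2 = 1.65 m; q_5 = 0.56 × 0.45 × 1.65 = 0.4158 m³/s
Q = Σ qᵢ = 15.75 m³/s

15.8 m³/s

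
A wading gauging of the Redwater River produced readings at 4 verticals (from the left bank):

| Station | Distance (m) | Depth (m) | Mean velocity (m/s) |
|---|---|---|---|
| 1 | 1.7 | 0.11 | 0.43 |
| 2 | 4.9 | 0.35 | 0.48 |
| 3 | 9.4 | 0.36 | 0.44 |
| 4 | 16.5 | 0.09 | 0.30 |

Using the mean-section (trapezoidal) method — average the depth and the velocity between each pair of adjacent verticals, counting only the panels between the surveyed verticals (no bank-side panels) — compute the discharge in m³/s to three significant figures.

Panel 1-2: Δb = 3.2 m, d̄ = (0.11+0.35)/2 = 0.23, v̄ = (0.43+0.48)/2 = 0.455 → q = 3.2×0.23×0.455 = 0.3349 m³/s
Panel 2-3: Δb = 4.5 m, d̄ = (0.35+0.36)/2 = 0.355, v̄ = (0.48+0.44)/2 = 0.46 → q = 4.5×0.355×0.46 = 0.7349 m³/s
Panel 3-4: Δb = 7.1 m, d̄ = (0.36+0.09)/2 = 0.225, v̄ = (0.44+0.30)/2 = 0.37 → q = 7.1×0.225×0.37 = 0.5911 m³/s
Q = Σ q = 1.661 m³/s

1.66 m³/s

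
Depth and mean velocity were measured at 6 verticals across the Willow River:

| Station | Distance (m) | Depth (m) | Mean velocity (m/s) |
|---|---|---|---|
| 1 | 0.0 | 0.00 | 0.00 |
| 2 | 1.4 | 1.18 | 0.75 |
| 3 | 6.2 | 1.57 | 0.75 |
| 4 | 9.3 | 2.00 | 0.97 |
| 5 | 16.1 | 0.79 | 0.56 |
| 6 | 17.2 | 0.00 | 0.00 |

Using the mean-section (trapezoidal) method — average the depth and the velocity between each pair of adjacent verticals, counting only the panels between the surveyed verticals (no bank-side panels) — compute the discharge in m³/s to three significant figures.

17.4 m³/s

Panel 1-2: Δb = 1.4 m, d̄ = (0.00+1.18)/2 = 0.59, v̄ = (0.00+0.75)/2 = 0.375 → q = 1.4×0.59×0.375 = 0.3098 m³/s
Panel 2-3: Δb = 4.8 m, d̄ = (1.18+1.57)/2 = 1.375, v̄ = (0.75+0.75)/2 = 0.75 → q = 4.8×1.375×0.75 = 4.950 m³/s
Panel 3-4: Δb = 3.1 m, d̄ = (1.57+2.00)/2 = 1.785, v̄ = (0.75+0.97)/2 = 0.86 → q = 3.1×1.785×0.86 = 4.759 m³/s
Panel 4-5: Δb = 6.8 m, d̄ = (2.00+0.79)/2 = 1.395, v̄ = (0.97+0.56)/2 = 0.765 → q = 6.8×1.395×0.765 = 7.257 m³/s
Panel 5-6: Δb = 1.1 m, d̄ = (0.79+0.00)/2 = 0.395, v̄ = (0.56+0.00)/2 = 0.28 → q = 1.1×0.395×0.28 = 0.1217 m³/s
Q = Σ q = 17.40 m³/s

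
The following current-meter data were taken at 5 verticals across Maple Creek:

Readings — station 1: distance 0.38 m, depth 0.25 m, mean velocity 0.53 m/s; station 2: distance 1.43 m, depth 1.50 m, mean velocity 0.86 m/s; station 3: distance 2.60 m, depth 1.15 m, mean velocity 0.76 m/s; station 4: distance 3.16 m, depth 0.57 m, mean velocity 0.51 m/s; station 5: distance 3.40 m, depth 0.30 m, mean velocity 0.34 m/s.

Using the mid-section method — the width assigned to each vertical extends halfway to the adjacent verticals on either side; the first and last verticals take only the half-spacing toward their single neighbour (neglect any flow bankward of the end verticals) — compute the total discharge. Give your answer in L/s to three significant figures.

w_1 = (1.43 − 0.38)/2 = 0.525 m; q_1 = 0.53 × 0.25 × 0.525 = 0.06956 m³/s
w_2 = (2.60 − 0.38)/2 = 1.11 m; q_2 = 0.86 × 1.50 × 1.11 = 1.432 m³/s
w_3 = (3.16 − 1.43)/2 = 0.865 m; q_3 = 0.76 × 1.15 × 0.865 = 0.7560 m³/s
w_4 = (3.40 − 2.60)/2 = 0.4 m; q_4 = 0.51 × 0.57 × 0.4 = 0.1163 m³/s
w_5 = (3.40 − 3.16)/2 = 0.12 m; q_5 = 0.34 × 0.30 × 0.12 = 0.01224 m³/s
Q = Σ qᵢ = 2.386 m³/s
= 2.386 × 1000 = 2386 L/s

2390 L/s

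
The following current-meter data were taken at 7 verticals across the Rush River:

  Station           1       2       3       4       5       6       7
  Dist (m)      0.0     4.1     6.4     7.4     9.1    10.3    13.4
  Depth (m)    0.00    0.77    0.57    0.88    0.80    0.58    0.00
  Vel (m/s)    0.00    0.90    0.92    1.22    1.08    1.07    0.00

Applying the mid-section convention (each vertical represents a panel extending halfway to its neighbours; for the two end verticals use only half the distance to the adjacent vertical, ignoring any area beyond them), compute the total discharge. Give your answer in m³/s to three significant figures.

w_2 = (6.4 − 0.0)/2 = 3.2 m; q_2 = 0.90 × 0.77 × 3.2 = 2.218 m³/s
w_3 = (7.4 − 4.1)/2 = 1.65 m; q_3 = 0.92 × 0.57 × 1.65 = 0.8653 m³/s
w_4 = (9.1 − 6.4)/2 = 1.35 m; q_4 = 1.22 × 0.88 × 1.35 = 1.449 m³/s
w_5 = (10.3 − 7.4)/2 = 1.45 m; q_5 = 1.08 × 0.80 × 1.45 = 1.253 m³/s
w_6 = (13.4 − 9.1)/2 = 2.15 m; q_6 = 1.07 × 0.58 × 2.15 = 1.334 m³/s
Stations 1, 7 contribute zero (depth or velocity is 0).
Q = Σ qᵢ = 7.119 m³/s

7.12 m³/s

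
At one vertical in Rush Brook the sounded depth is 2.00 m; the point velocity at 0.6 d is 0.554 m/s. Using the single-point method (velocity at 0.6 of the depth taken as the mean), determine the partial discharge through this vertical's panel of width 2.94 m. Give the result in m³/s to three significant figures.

v̄ = v₀.₆ = 0.554 m/s
q = v̄ × d × w = 0.5540 × 2.00 × 2.94 = 3.258 m³/s

3.26 m³/s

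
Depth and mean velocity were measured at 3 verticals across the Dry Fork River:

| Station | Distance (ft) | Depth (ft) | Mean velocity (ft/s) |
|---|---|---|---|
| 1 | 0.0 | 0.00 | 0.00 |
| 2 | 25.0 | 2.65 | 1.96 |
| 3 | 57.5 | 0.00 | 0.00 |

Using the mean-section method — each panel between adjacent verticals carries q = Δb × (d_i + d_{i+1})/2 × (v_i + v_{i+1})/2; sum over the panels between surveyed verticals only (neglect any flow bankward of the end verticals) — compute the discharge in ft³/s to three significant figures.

Panel 1-2: Δb = 25 ft, d̄ = (0.00+2.65)/2 = 1.325, v̄ = (0.00+1.96)/2 = 0.98 → q = 25×1.325×0.98 = 32.46 ft³/s
Panel 2-3: Δb = 32.5 ft, d̄ = (2.65+0.00)/2 = 1.325, v̄ = (1.96+0.00)/2 = 0.98 → q = 32.5×1.325×0.98 = 42.20 ft³/s
Q = Σ q = 74.66 ft³/s

74.7 ft³/s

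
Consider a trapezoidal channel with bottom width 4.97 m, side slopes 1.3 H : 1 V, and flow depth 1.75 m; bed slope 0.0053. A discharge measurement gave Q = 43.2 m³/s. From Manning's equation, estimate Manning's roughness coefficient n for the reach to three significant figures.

0.0239

A = (b + z·y)·y = (4.97 + 1.3×1.75)×1.75 = 12.68 m²
P = b + 2y√(1+z²) = 4.97 + 2×1.75×√(1+1.3²) = 10.71 m
R = A/P = 12.68/10.71 = 1.184 m
n = (1/Q)·A·R^(2/3)·S^(1/2) = (1/43.2) × 12.68 × 1.119 × 0.07280 = 0.02391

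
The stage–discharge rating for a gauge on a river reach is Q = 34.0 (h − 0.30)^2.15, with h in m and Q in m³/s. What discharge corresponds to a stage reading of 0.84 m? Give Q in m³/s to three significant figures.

Q = 34.0 × (0.84 − 0.30)^2.15 = 34.0 × 0.54^2.15 = 9.039 m³/s

9.04 m³/s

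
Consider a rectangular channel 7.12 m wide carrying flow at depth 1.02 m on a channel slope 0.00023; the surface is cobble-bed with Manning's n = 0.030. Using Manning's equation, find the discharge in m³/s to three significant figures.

3.14 m³/s

A = b·y = 7.12 × 1.02 = 7.262 m²
P = b + 2y = 7.12 + 2×1.02 = 9.160 m
R = A/P = 7.262/9.160 = 0.7928 m
Q = (1/n)·A·R^(2/3)·S^(1/2) = (1/0.030) × 7.262 × 0.7928^(2/3) × 0.00023^(1/2) = 3.145 m³/s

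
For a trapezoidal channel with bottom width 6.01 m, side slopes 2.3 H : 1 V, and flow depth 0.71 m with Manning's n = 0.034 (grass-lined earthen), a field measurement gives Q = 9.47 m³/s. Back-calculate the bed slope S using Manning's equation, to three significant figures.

A = (b + z·y)·y = (6.01 + 2.3×0.71)×0.71 = 5.427 m²
P = b + 2y√(1+z²) = 6.01 + 2×0.71×√(1+2.3²) = 9.571 m
R = A/P = 5.427/9.571 = 0.5670 m
S = (Q·n / (1·A·R^(2/3)))² = (9.47×0.034 / (1×5.427×0.6850))² = 0.007503

0.00750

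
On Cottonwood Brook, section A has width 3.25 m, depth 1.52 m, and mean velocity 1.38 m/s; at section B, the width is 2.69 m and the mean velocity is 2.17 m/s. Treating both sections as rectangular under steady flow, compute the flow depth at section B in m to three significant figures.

Q = A₁V₁ = (3.25×1.52) × 1.38 = 6.817 m³/s
d₂ = Q/(b₂ V₂) = 6.817/(2.69×2.17) = 1.168 m

1.17 m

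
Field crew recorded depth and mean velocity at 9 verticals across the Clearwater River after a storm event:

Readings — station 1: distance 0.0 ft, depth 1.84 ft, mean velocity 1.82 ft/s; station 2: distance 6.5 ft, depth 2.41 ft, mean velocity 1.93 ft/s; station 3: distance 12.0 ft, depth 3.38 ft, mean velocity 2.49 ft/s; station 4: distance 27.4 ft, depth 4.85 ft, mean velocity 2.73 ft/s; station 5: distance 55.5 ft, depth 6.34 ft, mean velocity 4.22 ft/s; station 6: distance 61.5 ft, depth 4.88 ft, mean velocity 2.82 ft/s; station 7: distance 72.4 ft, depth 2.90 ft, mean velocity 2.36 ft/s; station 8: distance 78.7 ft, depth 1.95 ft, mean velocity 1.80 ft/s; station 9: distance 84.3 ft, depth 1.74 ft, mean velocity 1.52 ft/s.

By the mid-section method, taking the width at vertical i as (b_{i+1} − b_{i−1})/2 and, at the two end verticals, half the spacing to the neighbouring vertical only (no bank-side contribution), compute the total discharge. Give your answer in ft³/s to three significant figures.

1070 ft³/s

w_1 = (6.5 − 0.0)/2 = 3.25 ft; q_1 = 1.82 × 1.84 × 3.25 = 10.88 ft³/s
w_2 = (12.0 − 0.0)/2 = 6 ft; q_2 = 1.93 × 2.41 × 6 = 27.91 ft³/s
w_3 = (27.4 − 6.5)/2 = 10.45 ft; q_3 = 2.49 × 3.38 × 10.45 = 87.95 ft³/s
w_4 = (55.5 − 12.0)/2 = 21.75 ft; q_4 = 2.73 × 4.85 × 21.75 = 288.0 ft³/s
w_5 = (61.5 − 27.4)/2 = 17.05 ft; q_5 = 4.22 × 6.34 × 17.05 = 456.2 ft³/s
w_6 = (72.4 − 55.5)/2 = 8.45 ft; q_6 = 2.82 × 4.88 × 8.45 = 116.3 ft³/s
w_7 = (78.7 − 61.5)/2 = 8.6 ft; q_7 = 2.36 × 2.90 × 8.6 = 58.86 ft³/s
w_8 = (84.3 − 72.4)/2 = 5.95 ft; q_8 = 1.80 × 1.95 × 5.95 = 20.88 ft³/s
w_9 = (84.3 − 78.7)/2 = 2.8 ft; q_9 = 1.52 × 1.74 × 2.8 = 7.405 ft³/s
Q = Σ qᵢ = 1074 ft³/s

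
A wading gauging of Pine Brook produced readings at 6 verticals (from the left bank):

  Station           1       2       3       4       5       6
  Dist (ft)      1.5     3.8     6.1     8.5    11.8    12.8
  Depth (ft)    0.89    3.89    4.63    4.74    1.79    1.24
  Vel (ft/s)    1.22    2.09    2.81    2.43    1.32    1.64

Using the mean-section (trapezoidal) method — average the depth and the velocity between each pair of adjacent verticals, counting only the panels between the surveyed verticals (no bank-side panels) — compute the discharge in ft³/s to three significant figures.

85.0 ft³/s

Panel 1-2: Δb = 2.3 ft, d̄ = (0.89+3.89)/2 = 2.39, v̄ = (1.22+2.09)/2 = 1.655 → q = 2.3×2.39×1.655 = 9.098 ft³/s
Panel 2-3: Δb = 2.3 ft, d̄ = (3.89+4.63)/2 = 4.26, v̄ = (2.09+2.81)/2 = 2.45 → q = 2.3×4.26×2.45 = 24.01 ft³/s
Panel 3-4: Δb = 2.4 ft, d̄ = (4.63+4.74)/2 = 4.685, v̄ = (2.81+2.43)/2 = 2.62 → q = 2.4×4.685×2.62 = 29.46 ft³/s
Panel 4-5: Δb = 3.3 ft, d̄ = (4.74+1.79)/2 = 3.265, v̄ = (2.43+1.32)/2 = 1.875 → q = 3.3×3.265×1.875 = 20.20 ft³/s
Panel 5-6: Δb = 1 ft, d̄ = (1.79+1.24)/2 = 1.515, v̄ = (1.32+1.64)/2 = 1.48 → q = 1×1.515×1.48 = 2.242 ft³/s
Q = Σ q = 85.01 ft³/s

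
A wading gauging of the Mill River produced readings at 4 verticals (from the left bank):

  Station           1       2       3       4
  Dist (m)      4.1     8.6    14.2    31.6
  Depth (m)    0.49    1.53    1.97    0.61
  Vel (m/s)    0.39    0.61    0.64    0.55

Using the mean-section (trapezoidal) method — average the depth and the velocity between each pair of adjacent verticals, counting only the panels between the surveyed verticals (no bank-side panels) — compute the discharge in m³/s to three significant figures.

Panel 1-2: Δb = 4.5 m, d̄ = (0.49+1.53)/2 = 1.01, v̄ = (0.39+0.61)/2 = 0.5 → q = 4.5×1.01×0.5 = 2.273 m³/s
Panel 2-3: Δb = 5.6 m, d̄ = (1.53+1.97)/2 = 1.75, v̄ = (0.61+0.64)/2 = 0.625 → q = 5.6×1.75×0.625 = 6.125 m³/s
Panel 3-4: Δb = 17.4 m, d̄ = (1.97+0.61)/2 = 1.29, v̄ = (0.64+0.55)/2 = 0.595 → q = 17.4×1.29×0.595 = 13.36 m³/s
Q = Σ q = 21.75 m³/s

21.8 m³/s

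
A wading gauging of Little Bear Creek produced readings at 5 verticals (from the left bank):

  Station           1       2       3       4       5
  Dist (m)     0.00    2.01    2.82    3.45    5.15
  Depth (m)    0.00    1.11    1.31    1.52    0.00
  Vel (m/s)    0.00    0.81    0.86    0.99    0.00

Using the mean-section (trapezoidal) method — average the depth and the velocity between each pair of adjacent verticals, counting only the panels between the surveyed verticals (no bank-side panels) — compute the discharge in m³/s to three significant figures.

Panel 1-2: Δb = 2.01 m, d̄ = (0.00+1.11)/2 = 0.555, v̄ = (0.00+0.81)/2 = 0.405 → q = 2.01×0.555×0.405 = 0.4518 m³/s
Panel 2-3: Δb = 0.81 m, d̄ = (1.11+1.31)/2 = 1.21, v̄ = (0.81+0.86)/2 = 0.835 → q = 0.81×1.21×0.835 = 0.8184 m³/s
Panel 3-4: Δb = 0.63 m, d̄ = (1.31+1.52)/2 = 1.415, v̄ = (0.86+0.99)/2 = 0.925 → q = 0.63×1.415×0.925 = 0.8246 m³/s
Panel 4-5: Δb = 1.7 m, d̄ = (1.52+0.00)/2 = 0.76, v̄ = (0.99+0.00)/2 = 0.495 → q = 1.7×0.76×0.495 = 0.6395 m³/s
Q = Σ q = 2.734 m³/s

2.73 m³/s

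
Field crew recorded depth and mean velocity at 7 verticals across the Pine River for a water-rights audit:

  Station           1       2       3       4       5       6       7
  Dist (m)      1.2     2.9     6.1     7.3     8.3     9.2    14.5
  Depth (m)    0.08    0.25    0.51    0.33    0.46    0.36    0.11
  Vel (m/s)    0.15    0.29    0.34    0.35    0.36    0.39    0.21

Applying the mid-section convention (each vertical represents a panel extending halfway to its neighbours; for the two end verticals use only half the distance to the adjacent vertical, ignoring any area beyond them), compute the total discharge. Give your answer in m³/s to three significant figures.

w_1 = (2.9 − 1.2)/2 = 0.85 m; q_1 = 0.15 × 0.08 × 0.85 = 0.01020 m³/s
w_2 = (6.1 − 1.2)/2 = 2.45 m; q_2 = 0.29 × 0.25 × 2.45 = 0.1776 m³/s
w_3 = (7.3 − 2.9)/2 = 2.2 m; q_3 = 0.34 × 0.51 × 2.2 = 0.3815 m³/s
w_4 = (8.3 − 6.1)/2 = 1.1 m; q_4 = 0.35 × 0.33 × 1.1 = 0.1271 m³/s
w_5 = (9.2 − 7.3)/2 = 0.95 m; q_5 = 0.36 × 0.46 × 0.95 = 0.1573 m³/s
w_6 = (14.5 − 8.3)/2 = 3.1 m; q_6 = 0.39 × 0.36 × 3.1 = 0.4352 m³/s
w_7 = (14.5 − 9.2)/2 = 2.65 m; q_7 = 0.21 × 0.11 × 2.65 = 0.06122 m³/s
Q = Σ qᵢ = 1.350 m³/s

1.35 m³/s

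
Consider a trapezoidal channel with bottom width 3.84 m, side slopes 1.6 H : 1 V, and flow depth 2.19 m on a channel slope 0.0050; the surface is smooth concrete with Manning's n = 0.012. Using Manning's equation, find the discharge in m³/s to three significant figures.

115 m³/s

A = (b + z·y)·y = (3.84 + 1.6×2.19)×2.19 = 16.08 m²
P = b + 2y√(1+z²) = 3.84 + 2×2.19×√(1+1.6²) = 12.10 m
R = A/P = 16.08/12.10 = 1.329 m
Q = (1/n)·A·R^(2/3)·S^(1/2) = (1/0.012) × 16.08 × 1.329^(2/3) × 0.0050^(1/2) = 114.5 m³/s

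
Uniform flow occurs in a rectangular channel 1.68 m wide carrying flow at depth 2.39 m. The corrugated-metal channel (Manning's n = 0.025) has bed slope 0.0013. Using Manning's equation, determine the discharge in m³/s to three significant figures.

4.22 m³/s

A = b·y = 1.68 × 2.39 = 4.015 m²
P = b + 2y = 1.68 + 2×2.39 = 6.460 m
R = A/P = 4.015/6.460 = 0.6215 m
Q = (1/n)·A·R^(2/3)·S^(1/2) = (1/0.025) × 4.015 × 0.6215^(2/3) × 0.0013^(1/2) = 4.218 m³/s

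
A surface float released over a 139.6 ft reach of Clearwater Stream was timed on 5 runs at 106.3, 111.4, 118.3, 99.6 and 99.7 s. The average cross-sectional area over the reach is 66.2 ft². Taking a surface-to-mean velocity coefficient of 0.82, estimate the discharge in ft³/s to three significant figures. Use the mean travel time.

t̄ = (106.3 + 111.4 + 118.3 + 99.6 + 99.7) / 5 = 107.06 s
v_surface = L / t̄ = 139.6 / 107.06 = 1.304 ft/s
v_mean = 0.82 × 1.304 = 1.069 ft/s
Q = A × v_mean = 66.2 × 1.069 = 70.78 ft³/s

70.8 ft³/s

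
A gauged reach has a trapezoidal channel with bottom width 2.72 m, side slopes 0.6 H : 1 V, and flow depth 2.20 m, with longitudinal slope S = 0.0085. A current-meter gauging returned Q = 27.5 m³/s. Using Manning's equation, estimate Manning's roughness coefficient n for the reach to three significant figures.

0.0324

A = (b + z·y)·y = (2.72 + 0.6×2.20)×2.20 = 8.888 m²
P = b + 2y√(1+z²) = 2.72 + 2×2.20×√(1+0.6²) = 7.851 m
R = A/P = 8.888/7.851 = 1.132 m
n = (1/Q)·A·R^(2/3)·S^(1/2) = (1/27.5) × 8.888 × 1.086 × 0.09220 = 0.03237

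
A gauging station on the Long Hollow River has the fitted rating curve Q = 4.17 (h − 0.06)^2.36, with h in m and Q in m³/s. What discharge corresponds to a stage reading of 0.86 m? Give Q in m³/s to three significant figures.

2.46 m³/s

Q = 4.17 × (0.86 − 0.06)^2.36 = 4.17 × 0.8^2.36 = 2.463 m³/s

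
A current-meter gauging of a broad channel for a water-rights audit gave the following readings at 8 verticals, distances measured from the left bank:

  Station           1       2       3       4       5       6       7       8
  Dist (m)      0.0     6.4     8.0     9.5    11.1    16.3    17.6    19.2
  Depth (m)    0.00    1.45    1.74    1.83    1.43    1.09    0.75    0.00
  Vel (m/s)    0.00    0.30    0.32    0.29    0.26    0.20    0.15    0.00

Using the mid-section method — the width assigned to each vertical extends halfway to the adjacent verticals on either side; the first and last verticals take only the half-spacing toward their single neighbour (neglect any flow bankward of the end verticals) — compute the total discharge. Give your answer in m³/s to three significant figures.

w_2 = (8.0 − 0.0)/2 = 4 m; q_2 = 0.30 × 1.45 × 4 = 1.740 m³/s
w_3 = (9.5 − 6.4)/2 = 1.55 m; q_3 = 0.32 × 1.74 × 1.55 = 0.8630 m³/s
w_4 = (11.1 − 8.0)/2 = 1.55 m; q_4 = 0.29 × 1.83 × 1.55 = 0.8226 m³/s
w_5 = (16.3 − 9.5)/2 = 3.4 m; q_5 = 0.26 × 1.43 × 3.4 = 1.264 m³/s
w_6 = (17.6 − 11.1)/2 = 3.25 m; q_6 = 0.20 × 1.09 × 3.25 = 0.7085 m³/s
w_7 = (19.2 − 16.3)/2 = 1.45 m; q_7 = 0.15 × 0.75 × 1.45 = 0.1631 m³/s
Stations 1, 8 contribute zero (depth or velocity is 0).
Q = Σ qᵢ = 5.561 m³/s

5.56 m³/s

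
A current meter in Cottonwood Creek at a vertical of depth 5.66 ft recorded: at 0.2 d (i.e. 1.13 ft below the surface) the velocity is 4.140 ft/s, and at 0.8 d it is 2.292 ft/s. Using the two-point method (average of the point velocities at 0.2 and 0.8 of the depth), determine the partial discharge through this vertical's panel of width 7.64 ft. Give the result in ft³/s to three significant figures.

v̄ = (4.140 + 2.292) / 2 = 3.216 ft/s
q = v̄ × d × w = 3.216 × 5.66 × 7.64 = 139.1 ft³/s

139 ft³/s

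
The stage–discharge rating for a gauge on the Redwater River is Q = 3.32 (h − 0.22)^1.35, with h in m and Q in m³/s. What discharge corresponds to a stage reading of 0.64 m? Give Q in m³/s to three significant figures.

1.03 m³/s

Q = 3.32 × (0.64 − 0.22)^1.35 = 3.32 × 0.42^1.35 = 1.029 m³/s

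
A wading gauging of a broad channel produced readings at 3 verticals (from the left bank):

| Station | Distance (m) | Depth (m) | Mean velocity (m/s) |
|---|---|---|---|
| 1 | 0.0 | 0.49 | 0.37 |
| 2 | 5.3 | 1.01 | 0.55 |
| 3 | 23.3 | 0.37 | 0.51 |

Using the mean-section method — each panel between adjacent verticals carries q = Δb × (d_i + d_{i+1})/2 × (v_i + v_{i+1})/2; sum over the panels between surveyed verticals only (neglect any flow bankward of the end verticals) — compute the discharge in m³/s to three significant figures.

8.41 m³/s

Panel 1-2: Δb = 5.3 m, d̄ = (0.49+1.01)/2 = 0.75, v̄ = (0.37+0.55)/2 = 0.46 → q = 5.3×0.75×0.46 = 1.829 m³/s
Panel 2-3: Δb = 18 m, d̄ = (1.01+0.37)/2 = 0.69, v̄ = (0.55+0.51)/2 = 0.53 → q = 18×0.69×0.53 = 6.583 m³/s
Q = Σ q = 8.411 m³/s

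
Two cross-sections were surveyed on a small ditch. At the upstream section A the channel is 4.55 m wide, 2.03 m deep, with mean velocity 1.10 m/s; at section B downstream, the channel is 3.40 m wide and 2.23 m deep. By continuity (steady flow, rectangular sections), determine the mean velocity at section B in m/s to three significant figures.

Q = A₁V₁ = (4.55×2.03) × 1.10 = 10.16 m³/s
A₂ = 3.40 × 2.23 = 7.582 m²
V₂ = Q/A₂ = 10.16/7.582 = 1.340 m/s

1.34 m/s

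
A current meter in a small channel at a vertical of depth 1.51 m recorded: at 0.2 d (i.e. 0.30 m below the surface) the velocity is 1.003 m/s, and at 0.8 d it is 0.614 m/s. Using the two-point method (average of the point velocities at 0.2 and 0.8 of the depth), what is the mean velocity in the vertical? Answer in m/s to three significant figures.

0.809 m/s

v̄ = (1.003 + 0.614) / 2 = 0.8085 m/s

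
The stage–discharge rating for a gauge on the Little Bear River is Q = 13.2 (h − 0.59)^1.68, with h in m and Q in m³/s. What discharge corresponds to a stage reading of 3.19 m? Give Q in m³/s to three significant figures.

65.7 m³/s

Q = 13.2 × (3.19 − 0.59)^1.68 = 13.2 × 2.6^1.68 = 65.72 m³/s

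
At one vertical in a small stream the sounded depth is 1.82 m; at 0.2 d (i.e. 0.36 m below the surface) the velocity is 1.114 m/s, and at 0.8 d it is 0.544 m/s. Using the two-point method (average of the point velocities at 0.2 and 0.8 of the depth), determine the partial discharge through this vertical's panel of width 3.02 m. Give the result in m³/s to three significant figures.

v̄ = (1.114 + 0.544) / 2 = 0.8290 m/s
q = v̄ × d × w = 0.8290 × 1.82 × 3.02 = 4.557 m³/s

4.56 m³/s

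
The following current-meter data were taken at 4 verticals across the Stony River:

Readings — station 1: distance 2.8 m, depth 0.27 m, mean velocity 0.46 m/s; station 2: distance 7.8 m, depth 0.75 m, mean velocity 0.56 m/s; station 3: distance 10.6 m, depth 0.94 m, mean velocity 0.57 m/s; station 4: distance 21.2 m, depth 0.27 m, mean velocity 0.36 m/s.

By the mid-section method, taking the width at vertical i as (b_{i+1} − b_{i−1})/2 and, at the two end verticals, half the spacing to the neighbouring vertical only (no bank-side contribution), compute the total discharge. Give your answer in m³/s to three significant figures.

w_1 = (7.8 − 2.8)/2 = 2.5 m; q_1 = 0.46 × 0.27 × 2.5 = 0.3105 m³/s
w_2 = (10.6 − 2.8)/2 = 3.9 m; q_2 = 0.56 × 0.75 × 3.9 = 1.638 m³/s
w_3 = (21.2 − 7.8)/2 = 6.7 m; q_3 = 0.57 × 0.94 × 6.7 = 3.590 m³/s
w_4 = (21.2 − 10.6)/2 = 5.3 m; q_4 = 0.36 × 0.27 × 5.3 = 0.5152 m³/s
Q = Σ qᵢ = 6.054 m³/s

6.05 m³/s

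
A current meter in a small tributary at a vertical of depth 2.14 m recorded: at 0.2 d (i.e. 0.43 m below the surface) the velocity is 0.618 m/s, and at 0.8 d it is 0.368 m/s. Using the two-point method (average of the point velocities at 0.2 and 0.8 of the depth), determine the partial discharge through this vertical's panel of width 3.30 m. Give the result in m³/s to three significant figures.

3.48 m³/s

v̄ = (0.618 + 0.368) / 2 = 0.4930 m/s
q = v̄ × d × w = 0.4930 × 2.14 × 3.30 = 3.482 m³/s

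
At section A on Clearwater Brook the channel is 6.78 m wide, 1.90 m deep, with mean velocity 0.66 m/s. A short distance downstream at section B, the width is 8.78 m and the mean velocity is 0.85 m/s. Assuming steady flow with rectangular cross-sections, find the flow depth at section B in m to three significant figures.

1.14 m

Q = A₁V₁ = (6.78×1.90) × 0.66 = 8.502 m³/s
d₂ = Q/(b₂ V₂) = 8.502/(8.78×0.85) = 1.139 m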